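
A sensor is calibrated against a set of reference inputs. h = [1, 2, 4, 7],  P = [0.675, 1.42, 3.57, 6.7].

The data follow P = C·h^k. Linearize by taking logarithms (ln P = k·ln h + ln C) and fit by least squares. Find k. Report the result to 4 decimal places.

k = 1.1957

Linearized form: ln P = k·ln h + ln C. From the 4 transformed points,
Over the data: Σln h = 4.0254, Σ(ln h)² = 6.1888, Σln P = 3.1323, Σln h·ln P = 5.7085.
Normal system: [[6.1888, 4.0254]; [4.0254, 4]]·[k, ln C]ᵀ = [5.7085, 3.1323]ᵀ.
Slope k = (n·Σln h·ln P − Σln h·Σln P)/(n·Σ(ln h)² − (Σln h)²) = (4·5.7085 − 4.0254·3.1323)/8.5519 = 1.19571; ln C = (Σln P − k·Σln h)/n = -0.42022.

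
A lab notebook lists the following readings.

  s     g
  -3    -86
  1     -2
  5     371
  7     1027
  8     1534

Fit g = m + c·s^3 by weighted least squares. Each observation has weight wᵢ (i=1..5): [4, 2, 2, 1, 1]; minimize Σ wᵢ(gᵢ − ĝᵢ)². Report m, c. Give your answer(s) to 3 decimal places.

From the data, Σwᵢ·1 = 10, Σwᵢ·s^3 = 999, Σwᵢ·s^3·s^3 = 413961.
For MᵀWg: Σwᵢ·g = 2955, Σwᵢ·s^3·g = 1239703.
Determinant 10·413961 − 999² = 3141609.
m = (2955·413961 − 999·1239703)/3141609 = -5069514/1047203; c = (10·1239703 − 999·2955)/3141609 = 9444985/3141609.

m = -4.841, c = 3.006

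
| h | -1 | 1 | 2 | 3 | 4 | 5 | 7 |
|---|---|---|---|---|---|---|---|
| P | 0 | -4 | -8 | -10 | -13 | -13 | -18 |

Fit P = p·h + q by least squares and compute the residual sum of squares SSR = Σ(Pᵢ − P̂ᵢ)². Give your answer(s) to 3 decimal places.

Forming AᵀA = [[105, 21]; [21, 7]] and AᵀP = [-293, -66]ᵀ gives AᵀA·[p, q]ᵀ = AᵀP.
Δ = 105·7 − 21² = 294.
p = ((-293)·7 − 21·(-66))/294 = -95/42; q = (105·(-66) − 21·(-293))/294 = -37/14.
Residuals: 8/21, 19/21, -5/6, -4/7, -55/42, 20/21, 10/21; SSR = 29/6.

SSR = 4.833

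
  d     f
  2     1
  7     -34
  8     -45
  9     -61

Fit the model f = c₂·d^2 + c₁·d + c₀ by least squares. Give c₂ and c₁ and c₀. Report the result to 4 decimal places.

c₂ = -0.9593, c₁ = 1.7616, c₀ = 1.2849

With design matrix M, MᵀM = [[13074, 1592, 198]; [1592, 198, 26]; [198, 26, 4]] and Mᵀf = [-9483, -1145, -139]ᵀ.
Row-reducing yields c₂ = -165/172, c₁ = 303/172, c₀ = 221/172.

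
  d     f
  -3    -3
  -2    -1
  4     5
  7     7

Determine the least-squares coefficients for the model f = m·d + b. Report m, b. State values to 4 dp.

Compute the Gram sums: Σd·d = 78, Σd = 6, Σ1 = 4.
Right-hand side: Σd·f = 80, Σf = 8.
XᵀX·[m, b]ᵀ = Xᵀf becomes [[78, 6]; [6, 4]]·[m, b]ᵀ = [80, 8]ᵀ.
Determinant 78·4 − 6² = 276.
m = (80·4 − 6·8)/276 = 68/69; b = (78·8 − 6·80)/276 = 12/23.

m = 0.9855, b = 0.5217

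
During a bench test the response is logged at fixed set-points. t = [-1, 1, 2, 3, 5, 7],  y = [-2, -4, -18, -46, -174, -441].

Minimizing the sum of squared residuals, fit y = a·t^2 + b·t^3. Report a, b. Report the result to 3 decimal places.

a = -2.080, b = -0.987

From the data, Σt^2·t^2 = 3125, Σt^2·t^3 = 20207, Σt^3·t^3 = 134069.
For Mᵀy: Σt^2·y = -26451, Σt^3·y = -174401.
Eliminating b: 134069·(row 1) − 20207·(row 2) gives 10642776·a = 134069·(-26451) − 20207·(-174401) = -22138112, so a = -2767264/1330347.
Then b = ((-174401) − 20207·(-2767264/1330347))/134069 = -1313471/1330347.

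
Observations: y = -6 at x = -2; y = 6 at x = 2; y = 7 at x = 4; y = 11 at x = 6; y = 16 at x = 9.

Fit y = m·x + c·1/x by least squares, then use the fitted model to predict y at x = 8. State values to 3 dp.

ŷ = 14.093

From the data, Σx·x = 141, Σx·1/x = 5, Σ1/x·1/x = 781/1296.
And Σx·y = 262, Σ1/x·y = 409/36.
det = 141·(781/1296) − 5² = 25907/432.
m = (262·(781/1296) − 5·(409/36))/(25907/432) = 131002/77721; c = (141·(409/36) − 5·262)/(25907/432) = 126108/25907.
At x = 8: ŷ = (131002/77721)·(8) + (126108/25907)·(1/8) = 2190613/155442.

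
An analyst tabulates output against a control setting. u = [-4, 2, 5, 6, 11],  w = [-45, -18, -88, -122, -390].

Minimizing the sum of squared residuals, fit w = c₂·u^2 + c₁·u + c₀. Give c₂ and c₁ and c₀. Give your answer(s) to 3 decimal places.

c₂ = -3.050, c₁ = -1.652, c₀ = -2.769

Normal-equation sums: Σu^2·u^2 = 16834, Σu^2·u = 1616, Σu^2 = 202, Σu·u = 202, Σu = 20, Σ1 = 5.
For Aᵀw: Σu^2·w = -54574, Σu·w = -5318, Σw = -663.
Solving the 3×3 system (Gaussian elimination) gives c₂ = -515044/168861, c₁ = -278917/168861, c₀ = -22263/8041.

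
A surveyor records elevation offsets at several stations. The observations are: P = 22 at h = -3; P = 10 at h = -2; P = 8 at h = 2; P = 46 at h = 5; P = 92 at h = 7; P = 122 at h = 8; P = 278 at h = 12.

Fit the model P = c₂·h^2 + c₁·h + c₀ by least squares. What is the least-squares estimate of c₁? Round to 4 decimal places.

c₁ = -0.9028

Normal-equation sums: Σh^2·h^2 = 27971, Σh^2·h = 2681, Σh^2 = 299, Σh·h = 299, Σh = 29, Σ1 = 7.
And Σh^2·P = 53768, Σh·P = 5116, ΣP = 578.
Normal equations: [[27971, 2681, 299]; [2681, 299, 29]; [299, 29, 7]]·[c₂, c₁, c₀]ᵀ = [53768, 5116, 578]ᵀ.
Inverting the 3×3 Gram matrix, [c₂, c₁, c₀]ᵀ = [1116443/558546, -504239/558546, 86811/93091]ᵀ.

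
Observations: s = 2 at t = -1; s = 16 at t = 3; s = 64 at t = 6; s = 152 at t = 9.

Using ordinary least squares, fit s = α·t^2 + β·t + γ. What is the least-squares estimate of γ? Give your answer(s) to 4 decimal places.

γ = -0.4752

Normal-equation sums: Σt^2·t^2 = 7939, Σt^2·t = 971, Σt^2 = 127, Σt·t = 127, Σt = 17, Σ1 = 4.
Right-hand side: Σt^2·s = 14762, Σt·s = 1798, Σs = 234.
So MᵀM·[α, β, γ]ᵀ = Mᵀs: [[7939, 971, 127]; [971, 127, 17]; [127, 17, 4]]·[α, β, γ]ᵀ = [14762, 1798, 234]ᵀ.
Solving the 3×3 system (Gaussian elimination) gives α = 185/94, β = -233/282, γ = -67/141.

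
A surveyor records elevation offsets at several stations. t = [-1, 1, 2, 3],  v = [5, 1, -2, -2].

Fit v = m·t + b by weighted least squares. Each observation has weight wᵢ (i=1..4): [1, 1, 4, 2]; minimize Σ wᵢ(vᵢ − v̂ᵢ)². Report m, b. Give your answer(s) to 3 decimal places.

Normal-equation sums: Σwᵢ·t·t = 36, Σwᵢ·t = 14, Σwᵢ·1 = 8.
And Σwᵢ·t·v = -32, Σwᵢ·v = -6.
Eliminating b: 8·(row 1) − 14·(row 2) gives 92·m = 8·(-32) − 14·(-6) = -172, so m = -43/23.
Then b = ((-6) − 14·(-43/23))/8 = 58/23.

m = -1.870, b = 2.522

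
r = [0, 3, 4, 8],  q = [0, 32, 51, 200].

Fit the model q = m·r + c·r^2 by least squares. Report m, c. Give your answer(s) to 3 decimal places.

The normal system MᵀM·[m, c]ᵀ = Mᵀq is [[89, 603]; [603, 4433]]·[m, c]ᵀ = [1900, 13904]ᵀ.
Eliminating c: 4433·(row 1) − 603·(row 2) gives 30928·m = 4433·1900 − 603·13904 = 38588, so m = 9647/7732.
Then c = (13904 − 603·(9647/7732))/4433 = 22939/7732.

m = 1.248, c = 2.967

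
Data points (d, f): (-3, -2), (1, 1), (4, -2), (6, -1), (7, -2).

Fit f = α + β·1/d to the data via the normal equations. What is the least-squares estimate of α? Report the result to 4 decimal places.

From the data, Σ1 = 5, Σ1/d = 103/84, Σ1/d·1/d = 8621/7056.
Right-hand side: Σf = -6, Σ1/d·f = 5/7.
XᵀX·[α, β]ᵀ = Xᵀf becomes [[5, 103/84]; [103/84, 8621/7056]]·[α, β]ᵀ = [-6, 5/7]ᵀ.
Determinant 5·(8621/7056) − (103/84)² = 677/147.
α = ((-6)·(8621/7056) − (103/84)·(5/7))/(677/147) = -9651/5416; β = (5·(5/7) − (103/84)·(-6))/(677/147) = 3213/1354.

α = -1.7819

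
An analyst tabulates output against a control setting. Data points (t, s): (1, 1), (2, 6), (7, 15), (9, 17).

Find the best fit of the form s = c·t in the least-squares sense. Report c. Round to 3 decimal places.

The normal equations are: 135·c = 271.
Hence c = 271 / 135 ≈ 2.00741.

c = 2.007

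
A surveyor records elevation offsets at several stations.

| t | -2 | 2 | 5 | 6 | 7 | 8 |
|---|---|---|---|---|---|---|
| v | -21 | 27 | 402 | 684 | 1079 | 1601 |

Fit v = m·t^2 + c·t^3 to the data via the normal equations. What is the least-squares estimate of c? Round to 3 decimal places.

The normal system MᵀM·[m, c]ᵀ = Mᵀv is [[8450, 60476]; [60476, 442202]]·[m, c]ᵀ = [190033, 1388187]ᵀ.
Eliminating c: 442202·(row 1) − 60476·(row 2) gives 79260324·m = 442202·190033 − 60476·1388187 = 80975654, so m = 40487827/39630162.
Then c = (1388187 − 60476·(40487827/39630162))/442202 = 9144017/3048474.

c = 3.000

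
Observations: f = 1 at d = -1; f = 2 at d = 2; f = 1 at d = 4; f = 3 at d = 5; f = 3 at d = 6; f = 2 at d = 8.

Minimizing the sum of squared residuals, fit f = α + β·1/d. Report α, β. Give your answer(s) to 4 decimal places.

α = 1.9676, β = 0.8056

Sums needed: Σ1 = 6, Σ1/d = 29/120, Σ1/d·1/d = 20101/14400.
Moment sums: Σf = 12, Σ1/d·f = 8/5.
AᵀA·[α, β]ᵀ = Aᵀf becomes [[6, 29/120]; [29/120, 20101/14400]]·[α, β]ᵀ = [12, 8/5]ᵀ.
Determinant 6·(20101/14400) − (29/120)² = 23953/2880.
α = (12·(20101/14400) − (29/120)·(8/5))/(23953/2880) = 235644/119765; β = (6·(8/5) − (29/120)·12)/(23953/2880) = 19296/23953.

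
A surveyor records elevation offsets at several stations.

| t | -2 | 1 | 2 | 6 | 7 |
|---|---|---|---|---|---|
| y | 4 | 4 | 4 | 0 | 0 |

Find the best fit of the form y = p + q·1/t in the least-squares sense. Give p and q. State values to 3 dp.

From the data, Σ1 = 5, Σ1/t = 55/42, Σ1/t·1/t = 2731/1764.
And Σy = 12, Σ1/t·y = 4.
MᵀM·[p, q]ᵀ = Mᵀy becomes [[5, 55/42]; [55/42, 2731/1764]]·[p, q]ᵀ = [12, 4]ᵀ.
Determinant 5·(2731/1764) − (55/42)² = 5315/882.
p = (12·(2731/1764) − (55/42)·4)/(5315/882) = 11766/5315; q = (5·4 − (55/42)·12)/(5315/882) = 756/1063.

p = 2.214, q = 0.711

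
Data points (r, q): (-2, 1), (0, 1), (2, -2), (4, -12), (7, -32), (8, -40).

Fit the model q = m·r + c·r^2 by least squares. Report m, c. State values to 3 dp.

m = -0.985, c = -0.504

Entries of AᵀA: Σr·r = 137, Σr·r^2 = 919, Σr^2·r^2 = 6785.
Right-hand side: Σr·q = -598, Σr^2·q = -4324.
Normal equations: [[137, 919]; [919, 6785]]·[m, c]ᵀ = [-598, -4324]ᵀ.
Eliminating c: 6785·(row 1) − 919·(row 2) gives 84984·m = 6785·(-598) − 919·(-4324) = -83674, so m = -41837/42492.
Then c = ((-4324) − 919·(-41837/42492))/6785 = -21413/42492.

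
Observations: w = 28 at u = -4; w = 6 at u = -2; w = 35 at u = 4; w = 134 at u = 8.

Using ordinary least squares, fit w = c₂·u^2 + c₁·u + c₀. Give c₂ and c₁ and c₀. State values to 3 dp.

c₂ = 1.988, c₁ = 0.875, c₀ = -0.271

Normal-equation sums: Σu^2·u^2 = 4624, Σu^2·u = 504, Σu^2 = 100, Σu·u = 100, Σu = 6, Σ1 = 4.
For Xᵀw: Σu^2·w = 9608, Σu·w = 1088, Σw = 203.
Normal equations: [[4624, 504, 100]; [504, 100, 6]; [100, 6, 4]]·[c₂, c₁, c₀]ᵀ = [9608, 1088, 203]ᵀ.
Row-reducing yields c₂ = 1877/944, c₁ = 7/8, c₀ = -16/59.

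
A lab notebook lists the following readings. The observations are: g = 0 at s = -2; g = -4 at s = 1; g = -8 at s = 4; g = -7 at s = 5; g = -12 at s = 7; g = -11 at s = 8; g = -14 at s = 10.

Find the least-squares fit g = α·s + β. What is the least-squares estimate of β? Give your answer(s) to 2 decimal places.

β = -2.58

The normal equations are: 259·α + 33·β = -383;  33·α + 7·β = -56.
Determinant 259·7 − 33² = 724.
α = ((-383)·7 − 33·(-56))/724 = -833/724; β = (259·(-56) − 33·(-383))/724 = -1865/724.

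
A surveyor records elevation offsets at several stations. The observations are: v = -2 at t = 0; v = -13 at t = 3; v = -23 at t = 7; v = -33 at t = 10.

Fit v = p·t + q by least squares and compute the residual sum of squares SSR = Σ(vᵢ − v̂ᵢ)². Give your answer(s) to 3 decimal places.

Entries of AᵀA: Σt·t = 158, Σt = 20, Σ1 = 4.
For Aᵀv: Σt·v = -530, Σv = -71.
So AᵀA·[p, q]ᵀ = Aᵀv: [[158, 20]; [20, 4]]·[p, q]ᵀ = [-530, -71]ᵀ.
det = 158·4 − 20² = 232.
p = ((-530)·4 − 20·(-71))/232 = -175/58; q = (158·(-71) − 20·(-530))/232 = -309/116.
Residuals: 77/116, -149/116, 91/116, -19/116; SSR = 317/116.

SSR = 2.733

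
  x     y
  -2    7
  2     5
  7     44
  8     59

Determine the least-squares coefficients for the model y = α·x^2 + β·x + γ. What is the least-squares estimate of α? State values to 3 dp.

Compute the Gram sums: Σx^2·x^2 = 6529, Σx^2·x = 855, Σx^2 = 121, Σx·x = 121, Σx = 15, Σ1 = 4.
For Mᵀy: Σx^2·y = 5980, Σx·y = 776, Σy = 115.
Row-reducing yields α = 21/22, β = -13/22, γ = 23/11.

α = 0.955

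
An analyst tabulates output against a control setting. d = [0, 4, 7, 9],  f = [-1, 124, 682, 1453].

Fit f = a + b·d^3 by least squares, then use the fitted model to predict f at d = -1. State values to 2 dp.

f̂ = -4.38

Entries of AᵀA: Σ1 = 4, Σd^3 = 1136, Σd^3·d^3 = 653186.
And Σf = 2258, Σd^3·f = 1301099.
det = 4·653186 − 1136² = 1322248.
a = (2258·653186 − 1136·1301099)/1322248 = -788619/330562; b = (4·1301099 − 1136·2258)/1322248 = 659827/330562.
At d = -1: f̂ = (-788619/330562)·(1) + (659827/330562)·(-1) = -38117/8699.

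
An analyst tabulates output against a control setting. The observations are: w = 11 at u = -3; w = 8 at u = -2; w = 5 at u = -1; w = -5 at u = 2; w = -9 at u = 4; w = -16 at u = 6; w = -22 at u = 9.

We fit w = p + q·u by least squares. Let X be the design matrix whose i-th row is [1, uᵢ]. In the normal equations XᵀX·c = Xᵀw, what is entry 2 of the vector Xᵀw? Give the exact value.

-394

Entry 2 ↔ basis u, so (Xᵀw)_{2} = Σᵢ (u)·wᵢ = (-3)·(11) + (-2)·(8) + (-1)·(5) + (2)·(-5) + (4)·(-9) + (6)·(-16) + (9)·(-22) = -394.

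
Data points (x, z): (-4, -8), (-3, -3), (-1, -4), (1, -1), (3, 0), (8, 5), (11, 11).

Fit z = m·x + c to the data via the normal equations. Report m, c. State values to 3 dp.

m = 1.085, c = -2.326

Forming AᵀA = [[221, 15]; [15, 7]] and Aᵀz = [205, 0]ᵀ gives AᵀA·[m, c]ᵀ = Aᵀz.
det = 221·7 − 15² = 1322.
m = (205·7 − 15·0)/1322 = 1435/1322; c = (221·0 − 15·205)/1322 = -3075/1322.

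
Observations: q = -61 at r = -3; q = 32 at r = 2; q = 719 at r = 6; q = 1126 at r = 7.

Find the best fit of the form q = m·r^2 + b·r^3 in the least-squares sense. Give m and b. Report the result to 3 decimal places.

With design matrix A, AᵀA = [[3794, 24372]; [24372, 165098]] and Aᵀq = [80637, 543425]ᵀ.
Eliminating b: 165098·(row 1) − 24372·(row 2) gives 32387428·m = 165098·80637 − 24372·543425 = 68653326, so m = 34326663/16193714.
Then b = (543425 − 24372·(34326663/16193714))/165098 = 48234743/16193714.

m = 2.120, b = 2.979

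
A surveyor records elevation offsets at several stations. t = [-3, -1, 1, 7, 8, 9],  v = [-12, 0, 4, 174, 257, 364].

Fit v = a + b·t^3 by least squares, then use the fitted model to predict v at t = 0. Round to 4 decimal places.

Setting ∂/∂a … = 0 gives: 6·a + 1557·b = 787;  1557·a + 911965·b = 456950.
(Σ1 = 6, Σt^3 = 1557, Σt^3·t^3 = 911965, Σv = 787, Σt^3·v = 456950.)
Determinant 6·911965 − 1557² = 3047541.
a = (787·911965 − 1557·456950)/3047541 = 6245305/3047541; b = (6·456950 − 1557·787)/3047541 = 505447/1015847.
At t = 0: v̂ = (6245305/3047541)·(1) + (505447/1015847)·(0) = 6245305/3047541.

v̂ = 2.0493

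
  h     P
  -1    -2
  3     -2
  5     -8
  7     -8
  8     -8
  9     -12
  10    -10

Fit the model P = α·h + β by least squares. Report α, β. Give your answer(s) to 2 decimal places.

α = -0.89, β = -1.93

Sums needed: Σh·h = 329, Σh = 41, Σ1 = 7.
And Σh·P = -372, ΣP = -50.
Eliminating β: 7·(row 1) − 41·(row 2) gives 622·α = 7·(-372) − 41·(-50) = -554, so α = -277/311.
Then β = ((-50) − 41·(-277/311))/7 = -599/311.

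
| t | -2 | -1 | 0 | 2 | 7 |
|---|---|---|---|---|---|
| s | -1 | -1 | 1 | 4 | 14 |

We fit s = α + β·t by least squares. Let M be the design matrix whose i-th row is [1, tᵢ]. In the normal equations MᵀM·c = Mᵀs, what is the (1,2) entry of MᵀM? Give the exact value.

6

Row 1 ↔ basis 1, column 2 ↔ basis t, so (MᵀM)_{1,2} = Σᵢ t = (1)·(-2) + (1)·(-1) + (1)·(0) + (1)·(2) + (1)·(7) = 6.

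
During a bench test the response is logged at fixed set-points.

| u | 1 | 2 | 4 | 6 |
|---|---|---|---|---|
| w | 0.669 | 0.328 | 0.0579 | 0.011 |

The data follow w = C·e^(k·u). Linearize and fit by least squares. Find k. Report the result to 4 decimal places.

With ln wᵢ as the transformed response and uᵢ as the regressor:
Σu = 13.0000, Σ(u)² = 57.0000, Σln w = -8.8756, Σu·ln w = -41.0868.
Equations: 57.0000·k + 13.0000·ln C = -41.0868;  13.0000·k + 4·ln C = -8.8756.
Slope k = (n·Σu·ln w − Σu·Σln w)/(n·Σ(u)² − (Σu)²) = (4·-41.0868 − 13.0000·-8.8756)/59.0000 = -0.82990; ln C = (Σln w − k·Σu)/n = 0.47827.

k = -0.8299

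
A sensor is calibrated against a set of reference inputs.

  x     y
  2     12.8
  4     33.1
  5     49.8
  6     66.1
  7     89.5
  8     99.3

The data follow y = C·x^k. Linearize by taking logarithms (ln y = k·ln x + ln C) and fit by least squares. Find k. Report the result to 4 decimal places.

Taking logs, ln y = k·ln x + ln C, so regress ln y on ln x.
Σln x = 9.5060, Σ(ln x)² = 16.3136, Σln y = 23.2405, Σln x·ln y = 38.7248.
Equations: 16.3136·k + 9.5060·ln C = 38.7248;  9.5060·k + 6·ln C = 23.2405.
Slope k = (n·Σln x·ln y − Σln x·Σln y)/(n·Σ(ln x)² − (Σln x)²) = (6·38.7248 − 9.5060·23.2405)/7.5177 = 1.51962; ln C = (Σln y − k·Σln x)/n = 1.46584.

k = 1.5196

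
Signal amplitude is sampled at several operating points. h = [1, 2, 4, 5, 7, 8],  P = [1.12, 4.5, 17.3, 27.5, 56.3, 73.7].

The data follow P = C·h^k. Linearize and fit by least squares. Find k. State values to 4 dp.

k = 2.0084

Taking logs, ln P = k·ln h + ln C, so regress ln P on ln h.
Σln h = 7.7142, Σ(ln h)² = 13.1032, Σln P = 16.1130, Σln h·ln P = 27.1134.
Equations: 13.1032·k + 7.7142·ln C = 27.1134;  7.7142·k + 6·ln C = 16.1130.
Solving (det = 19.1098): k = 2.00845, ln C = 0.10323.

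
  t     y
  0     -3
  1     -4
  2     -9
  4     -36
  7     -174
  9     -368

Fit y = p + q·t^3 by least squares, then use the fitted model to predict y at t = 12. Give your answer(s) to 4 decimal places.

Compute the Gram sums: Σ1 = 6, Σt^3 = 1145, Σt^3·t^3 = 653251.
Moment sums: Σy = -594, Σt^3·y = -330334.
AᵀA·[p, q]ᵀ = Aᵀy becomes [[6, 1145]; [1145, 653251]]·[p, q]ᵀ = [-594, -330334]ᵀ.
det = 6·653251 − 1145² = 2608481.
p = ((-594)·653251 − 1145·(-330334))/2608481 = -9798664/2608481; q = (6·(-330334) − 1145·(-594))/2608481 = -1301874/2608481.
At t = 12: ŷ = (-9798664/2608481)·(1) + (-1301874/2608481)·(1728) = -2259436936/2608481.

ŷ = -866.1888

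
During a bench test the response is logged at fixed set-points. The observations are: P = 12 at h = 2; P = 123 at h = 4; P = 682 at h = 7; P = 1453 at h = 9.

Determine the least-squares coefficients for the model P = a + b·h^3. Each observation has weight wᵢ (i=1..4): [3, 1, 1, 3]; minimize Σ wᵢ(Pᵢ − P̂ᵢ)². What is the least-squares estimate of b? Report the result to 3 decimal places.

Forming XᵀWX = [[8, 2618]; [2618, 1716260]] and XᵀWP = [5200, 3419797]ᵀ gives XᵀWX·[a, b]ᵀ = XᵀWP.
Eliminating b: 1716260·(row 1) − 2618·(row 2) gives 6876156·a = 1716260·5200 − 2618·3419797 = -28476546, so a = -678013/163718.
Then b = (3419797 − 2618·(-678013/163718))/1716260 = 1145398/573013.

b = 1.999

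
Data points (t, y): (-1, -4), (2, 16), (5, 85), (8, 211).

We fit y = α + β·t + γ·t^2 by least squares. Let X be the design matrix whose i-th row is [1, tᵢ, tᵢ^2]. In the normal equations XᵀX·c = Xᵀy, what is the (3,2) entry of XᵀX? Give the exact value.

644

Row 3 ↔ basis t^2, column 2 ↔ basis t, so (XᵀX)_{3,2} = Σᵢ (t^2)·(t) = (1)·(-1) + (4)·(2) + (25)·(5) + (64)·(8) = 644.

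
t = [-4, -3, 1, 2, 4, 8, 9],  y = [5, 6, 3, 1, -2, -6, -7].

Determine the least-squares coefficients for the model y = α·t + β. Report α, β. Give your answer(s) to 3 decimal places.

α = -1.015, β = 2.466

Compute the Gram sums: Σt·t = 191, Σt = 17, Σ1 = 7.
For Xᵀy: Σt·y = -152, Σy = 0.
XᵀX·[α, β]ᵀ = Xᵀy becomes [[191, 17]; [17, 7]]·[α, β]ᵀ = [-152, 0]ᵀ.
det = 191·7 − 17² = 1048.
α = ((-152)·7 − 17·0)/1048 = -133/131; β = (191·0 − 17·(-152))/1048 = 323/131.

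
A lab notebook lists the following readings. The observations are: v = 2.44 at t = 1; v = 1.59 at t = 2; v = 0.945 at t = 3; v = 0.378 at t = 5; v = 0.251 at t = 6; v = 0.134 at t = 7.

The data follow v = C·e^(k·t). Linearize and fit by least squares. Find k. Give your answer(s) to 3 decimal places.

k = -0.476

Linearized form: ln v = k·t + ln C. From the 6 transformed points,
Σt = 24.0000, Σ(t)² = 124.0000, Σln v = -3.0659, Σt·ln v = -25.5778.
Equations: 124.0000·k + 24.0000·ln C = -25.5778;  24.0000·k + 6·ln C = -3.0659.
Δ = 124.0000·6 − (24.0000)² = 168.0000; k = (-25.5778·6 − 24.0000·-3.0659)/168.0000 = -0.47550, ln C = (124.0000·-3.0659 − 24.0000·-25.5778)/168.0000 = 1.39103.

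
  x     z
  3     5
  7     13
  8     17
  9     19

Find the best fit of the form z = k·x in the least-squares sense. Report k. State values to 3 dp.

Setting ∂/∂k … = 0 gives: 203·k = 413.
(Σx·x = 203, Σx·z = 413.)
k = 413/203 = 2.03448.

k = 2.034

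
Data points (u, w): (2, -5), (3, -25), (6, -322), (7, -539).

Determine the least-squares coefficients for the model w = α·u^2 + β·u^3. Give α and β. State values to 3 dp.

Forming XᵀX = [[3794, 24858]; [24858, 165098]] and Xᵀw = [-38248, -255144]ᵀ gives XᵀX·[α, β]ᵀ = Xᵀw.
Eliminating β: 165098·(row 1) − 24858·(row 2) gives 8461648·α = 165098·(-38248) − 24858·(-255144) = 27701248, so α = 1731328/528853.
Then β = ((-255144) − 24858·(1731328/528853))/165098 = -1077972/528853.

α = 3.274, β = -2.038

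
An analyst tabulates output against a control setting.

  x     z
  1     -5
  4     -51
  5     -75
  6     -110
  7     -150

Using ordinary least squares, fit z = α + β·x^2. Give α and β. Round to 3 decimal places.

α = -1.718, β = -3.011

From the data, Σ1 = 5, Σx^2 = 127, Σx^2·x^2 = 4579.
Right-hand side: Σz = -391, Σx^2·z = -14006.
AᵀA·[α, β]ᵀ = Aᵀz becomes [[5, 127]; [127, 4579]]·[α, β]ᵀ = [-391, -14006]ᵀ.
Determinant 5·4579 − 127² = 6766.
α = ((-391)·4579 − 127·(-14006))/6766 = -11627/6766; β = (5·(-14006) − 127·(-391))/6766 = -20373/6766.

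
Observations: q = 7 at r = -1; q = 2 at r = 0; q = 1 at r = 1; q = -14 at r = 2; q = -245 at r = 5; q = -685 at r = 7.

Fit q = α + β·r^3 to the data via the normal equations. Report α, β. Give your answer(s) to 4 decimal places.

α = 3.3702, β = -2.0047

Forming XᵀX = [[6, 476]; [476, 133340]] and Xᵀq = [-934, -265698]ᵀ gives XᵀX·[α, β]ᵀ = Xᵀq.
Δ = 6·133340 − 476² = 573464.
α = ((-934)·133340 − 476·(-265698))/573464 = 241586/71683; β = (6·(-265698) − 476·(-934))/573464 = -287401/143366.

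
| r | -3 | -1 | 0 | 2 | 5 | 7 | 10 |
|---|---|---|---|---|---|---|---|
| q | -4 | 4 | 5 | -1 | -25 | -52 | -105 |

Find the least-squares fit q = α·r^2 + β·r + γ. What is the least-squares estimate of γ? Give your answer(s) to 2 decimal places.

With design matrix M, MᵀM = [[13124, 1448, 188]; [1448, 188, 20]; [188, 20, 7]] and Mᵀq = [-13709, -1533, -178]ᵀ.
Inverting the 3×3 Gram matrix, [α, β, γ]ᵀ = [-411671/397236, -244285/397236, 19680/4729]ᵀ.

γ = 4.16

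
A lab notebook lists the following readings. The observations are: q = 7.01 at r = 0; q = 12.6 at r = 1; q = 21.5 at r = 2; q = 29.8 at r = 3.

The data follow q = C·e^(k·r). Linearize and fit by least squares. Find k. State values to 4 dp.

With ln qᵢ as the transformed response and rᵢ as the regressor:
Sums: Σr = 6.0000, Σ(r)² = 14.0000, Σln q = 10.9436, Σr·ln q = 18.8533.
Normal system: [[14.0000, 6.0000]; [6.0000, 4]]·[k, ln C]ᵀ = [18.8533, 10.9436]ᵀ.
Δ = 14.0000·4 − (6.0000)² = 20.0000; k = (18.8533·4 − 6.0000·10.9436)/20.0000 = 0.48759, ln C = (14.0000·10.9436 − 6.0000·18.8533)/20.0000 = 2.00452.

k = 0.4876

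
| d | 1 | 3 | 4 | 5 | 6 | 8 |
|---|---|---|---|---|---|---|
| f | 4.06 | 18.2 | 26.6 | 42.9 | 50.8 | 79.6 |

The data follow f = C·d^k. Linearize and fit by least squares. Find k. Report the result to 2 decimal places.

k = 1.43

With ln fᵢ as the transformed response and ln dᵢ as the regressor:
Σln d = 7.9655, Σ(ln d)² = 13.2535, Σln f = 19.6473, Σln d·ln f = 29.9251.
Equations: 13.2535·k + 7.9655·ln C = 29.9251;  7.9655·k + 6·ln C = 19.6473.
Slope k = (n·Σln d·ln f − Σln d·Σln f)/(n·Σ(ln d)² − (Σln d)²) = (6·29.9251 − 7.9655·19.6473)/16.0713 = 1.43419; ln C = (Σln f − k·Σln d)/n = 1.37054.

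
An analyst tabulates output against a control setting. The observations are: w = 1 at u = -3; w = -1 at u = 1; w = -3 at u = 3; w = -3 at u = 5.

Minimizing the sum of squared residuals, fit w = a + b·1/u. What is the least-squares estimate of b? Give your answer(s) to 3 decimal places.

b = -1.256

With design matrix M, MᵀM = [[4, 6/5]; [6/5, 284/225]] and Mᵀw = [-6, -44/15]ᵀ.
Eliminating b: (284/225)·(row 1) − (6/5)·(row 2) gives (812/225)·a = (284/225)·(-6) − (6/5)·(-44/15) = -304/75, so a = -228/203.
Then b = ((-44/15) − (6/5)·(-228/203))/(284/225) = -255/203.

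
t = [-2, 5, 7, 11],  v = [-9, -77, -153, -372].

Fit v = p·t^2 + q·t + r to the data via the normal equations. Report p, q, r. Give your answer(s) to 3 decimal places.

p = -3.015, q = -0.816, r = 1.523

From the data, Σt^2·t^2 = 17683, Σt^2·t = 1791, Σt^2 = 199, Σt·t = 199, Σt = 21, Σ1 = 4.
For Xᵀv: Σt^2·v = -54470, Σt·v = -5530, Σv = -611.
Row-reducing yields p = -53797/17844, q = -24267/29740, r = 67927/44610.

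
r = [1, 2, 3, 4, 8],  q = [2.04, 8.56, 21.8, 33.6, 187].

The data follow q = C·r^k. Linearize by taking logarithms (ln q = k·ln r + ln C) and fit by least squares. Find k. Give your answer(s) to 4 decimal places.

k = 2.1538

Let Y = ln q. Fitting Y = k·ln r + ln C by least squares:
Σln r = 5.2575, Σ(ln r)² = 7.9333, Σln q = 14.6876, Σln r·ln q = 20.6240.
Normal system: [[7.9333, 5.2575]; [5.2575, 5]]·[k, ln C]ᵀ = [20.6240, 14.6876]ᵀ.
Slope k = (n·Σln r·ln q − Σln r·Σln q)/(n·Σ(ln r)² − (Σln r)²) = (5·20.6240 − 5.2575·14.6876)/12.0252 = 2.15383; ln C = (Σln q − k·Σln r)/n = 0.67277.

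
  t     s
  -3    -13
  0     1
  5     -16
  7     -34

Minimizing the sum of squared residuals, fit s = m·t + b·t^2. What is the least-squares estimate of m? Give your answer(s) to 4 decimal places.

m = 1.5118

Normal-equation sums: Σt·t = 83, Σt·t^2 = 441, Σt^2·t^2 = 3107.
For Aᵀs: Σt·s = -279, Σt^2·s = -2183.
So AᵀA·[m, b]ᵀ = Aᵀs: [[83, 441]; [441, 3107]]·[m, b]ᵀ = [-279, -2183]ᵀ.
Eliminating b: 3107·(row 1) − 441·(row 2) gives 63400·m = 3107·(-279) − 441·(-2183) = 95850, so m = 1917/1268.
Then b = ((-2183) − 441·(1917/1268))/3107 = -1163/1268.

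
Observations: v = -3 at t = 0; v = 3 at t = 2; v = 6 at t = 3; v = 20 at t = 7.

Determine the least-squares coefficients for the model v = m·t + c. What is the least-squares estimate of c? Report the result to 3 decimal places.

The normal system AᵀA·[m, c]ᵀ = Aᵀv is [[62, 12]; [12, 4]]·[m, c]ᵀ = [164, 26]ᵀ.
Eliminating c: 4·(row 1) − 12·(row 2) gives 104·m = 4·164 − 12·26 = 344, so m = 43/13.
Then c = (26 − 12·(43/13))/4 = -89/26.

c = -3.423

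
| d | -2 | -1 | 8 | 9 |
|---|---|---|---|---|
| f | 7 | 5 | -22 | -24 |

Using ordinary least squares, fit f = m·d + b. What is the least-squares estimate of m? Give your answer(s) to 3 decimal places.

Entries of AᵀA: Σd·d = 150, Σd = 14, Σ1 = 4.
For Aᵀf: Σd·f = -411, Σf = -34.
So AᵀA·[m, b]ᵀ = Aᵀf: [[150, 14]; [14, 4]]·[m, b]ᵀ = [-411, -34]ᵀ.
Eliminating b: 4·(row 1) − 14·(row 2) gives 404·m = 4·(-411) − 14·(-34) = -1168, so m = -292/101.
Then b = ((-34) − 14·(-292/101))/4 = 327/202.

m = -2.891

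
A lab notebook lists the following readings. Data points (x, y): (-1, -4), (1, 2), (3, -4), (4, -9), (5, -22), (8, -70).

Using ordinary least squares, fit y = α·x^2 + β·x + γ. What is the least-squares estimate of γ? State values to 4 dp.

The normal system AᵀA·[α, β, γ]ᵀ = Aᵀy is [[5060, 728, 116]; [728, 116, 20]; [116, 20, 6]]·[α, β, γ]ᵀ = [-5212, -712, -107]ᵀ.
Solving the 3×3 system (Gaussian elimination) gives α = -4223/2810, β = 8979/2810, γ = 1603/2810.

γ = 0.5705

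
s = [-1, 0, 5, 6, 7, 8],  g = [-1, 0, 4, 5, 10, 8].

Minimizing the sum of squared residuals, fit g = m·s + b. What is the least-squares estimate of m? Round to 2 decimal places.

m = 1.08

Compute the Gram sums: Σs·s = 175, Σs = 25, Σ1 = 6.
Moment sums: Σs·g = 185, Σg = 26.
Eliminating b: 6·(row 1) − 25·(row 2) gives 425·m = 6·185 − 25·26 = 460, so m = 92/85.
Then b = (26 − 25·(92/85))/6 = -3/17.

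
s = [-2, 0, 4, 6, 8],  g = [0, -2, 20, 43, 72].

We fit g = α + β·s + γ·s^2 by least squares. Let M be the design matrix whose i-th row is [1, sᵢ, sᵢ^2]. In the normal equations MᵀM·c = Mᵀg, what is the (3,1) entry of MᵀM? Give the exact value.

120

Row 3 ↔ basis s^2, column 1 ↔ basis 1, so (MᵀM)_{3,1} = Σᵢ s^2 = (4)·(1) + (0)·(1) + (16)·(1) + (36)·(1) + (64)·(1) = 120.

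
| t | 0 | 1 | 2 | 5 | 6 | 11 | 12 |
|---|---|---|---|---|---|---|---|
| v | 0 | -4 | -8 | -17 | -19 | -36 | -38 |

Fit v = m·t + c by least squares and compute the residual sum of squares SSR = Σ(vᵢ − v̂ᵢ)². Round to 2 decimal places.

Setting ∂/∂m … = 0 gives: 331·m + 37·c = -1071;  37·m + 7·c = -122.
(Σt·t = 331, Σt = 37, Σ1 = 7, Σt·v = -1071, Σv = -122.)
Eliminating c: 7·(row 1) − 37·(row 2) gives 948·m = 7·(-1071) − 37·(-122) = -2983, so m = -2983/948.
Then c = ((-122) − 37·(-2983/948))/7 = -755/948.
Residuals: 755/948, -9/158, -863/948, -223/474, 641/948, -140/237, 527/948; SSR = 2657/948.

SSR = 2.80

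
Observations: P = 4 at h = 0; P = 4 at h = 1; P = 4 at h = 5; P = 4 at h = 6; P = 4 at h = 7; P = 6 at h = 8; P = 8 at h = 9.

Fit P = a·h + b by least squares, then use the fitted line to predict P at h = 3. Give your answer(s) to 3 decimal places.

Normal-equation sums: Σh·h = 256, Σh = 36, Σ1 = 7.
For XᵀP: Σh·P = 196, ΣP = 34.
So XᵀX·[a, b]ᵀ = XᵀP: [[256, 36]; [36, 7]]·[a, b]ᵀ = [196, 34]ᵀ.
Δ = 256·7 − 36² = 496.
a = (196·7 − 36·34)/496 = 37/124; b = (256·34 − 36·196)/496 = 103/31.
At h = 3: P̂ = (37/124)·(3) + (103/31)·(1) = 523/124.

P̂ = 4.218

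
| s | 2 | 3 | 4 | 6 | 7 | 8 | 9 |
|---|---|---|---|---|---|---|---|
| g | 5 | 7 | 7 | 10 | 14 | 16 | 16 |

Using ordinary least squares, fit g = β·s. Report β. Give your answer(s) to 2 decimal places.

β = 1.89

Sums needed: Σs·s = 259.
For Xᵀg: Σs·g = 489.
XᵀX·[β]ᵀ = Xᵀg becomes [[259]]·[β]ᵀ = [489]ᵀ.
Hence β = 489 / 259 ≈ 1.88803.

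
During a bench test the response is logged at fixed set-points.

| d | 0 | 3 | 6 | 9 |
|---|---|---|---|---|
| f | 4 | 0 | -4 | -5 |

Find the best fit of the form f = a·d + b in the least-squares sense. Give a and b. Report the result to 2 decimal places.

a = -1.03, b = 3.40

Setting ∂/∂a … = 0 gives: 126·a + 18·b = -69;  18·a + 4·b = -5.
(Σd·d = 126, Σd = 18, Σ1 = 4, Σd·f = -69, Σf = -5.)
Eliminating b: 4·(row 1) − 18·(row 2) gives 180·a = 4·(-69) − 18·(-5) = -186, so a = -31/30.
Then b = ((-5) − 18·(-31/30))/4 = 17/5.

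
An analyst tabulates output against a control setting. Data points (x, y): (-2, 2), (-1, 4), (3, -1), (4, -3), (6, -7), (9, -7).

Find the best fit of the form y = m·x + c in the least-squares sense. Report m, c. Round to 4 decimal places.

Forming AᵀA = [[147, 19]; [19, 6]] and Aᵀy = [-128, -12]ᵀ gives AᵀA·[m, c]ᵀ = Aᵀy.
Δ = 147·6 − 19² = 521.
m = ((-128)·6 − 19·(-12))/521 = -540/521; c = (147·(-12) − 19·(-128))/521 = 668/521.

m = -1.0365, c = 1.2821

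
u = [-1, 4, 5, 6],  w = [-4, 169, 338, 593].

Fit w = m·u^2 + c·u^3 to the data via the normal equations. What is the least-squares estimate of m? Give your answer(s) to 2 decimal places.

m = -1.25

Setting ∂/∂m … = 0 gives: 2178·m + 11924·c = 32498;  11924·m + 66378·c = 181158.
Determinant 2178·66378 − 11924² = 2389508.
m = (32498·66378 − 11924·181158)/2389508 = -743937/597377; c = (2178·181158 − 11924·32498)/2389508 = 160363/54307.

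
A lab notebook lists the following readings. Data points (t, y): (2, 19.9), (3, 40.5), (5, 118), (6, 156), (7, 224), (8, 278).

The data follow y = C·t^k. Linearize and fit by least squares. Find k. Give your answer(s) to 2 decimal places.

k = 1.93

Let Y = ln y. Fitting Y = k·ln t + ln C by least squares:
Σln t = 9.2183, Σ(ln t)² = 15.5987, Σln y = 27.5518, Σln t·ln y = 45.0984.
Equations: 15.5987·k + 9.2183·ln C = 45.0984;  9.2183·k + 6·ln C = 27.5518.
Slope k = (n·Σln t·ln y − Σln t·Σln y)/(n·Σ(ln t)² − (Σln t)²) = (6·45.0984 − 9.2183·27.5518)/8.6152 = 1.92791; ln C = (Σln y − k·Σln t)/n = 1.62996.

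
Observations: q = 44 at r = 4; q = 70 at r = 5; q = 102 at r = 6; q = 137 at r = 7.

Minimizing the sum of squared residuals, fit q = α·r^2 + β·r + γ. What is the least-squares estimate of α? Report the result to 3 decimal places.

α = 2.250

From the data, Σr^2·r^2 = 4578, Σr^2·r = 748, Σr^2 = 126, Σr·r = 126, Σr = 22, Σ1 = 4.
Moment sums: Σr^2·q = 12839, Σr·q = 2097, Σq = 353.
Normal equations: [[4578, 748, 126]; [748, 126, 22]; [126, 22, 4]]·[α, β, γ]ᵀ = [12839, 2097, 353]ᵀ.
Solving the 3×3 system (Gaussian elimination) gives α = 9/4, β = 127/20, γ = -351/20.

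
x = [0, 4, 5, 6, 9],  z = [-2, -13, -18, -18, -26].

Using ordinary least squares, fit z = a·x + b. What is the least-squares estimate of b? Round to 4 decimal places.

From the data, Σx·x = 158, Σx = 24, Σ1 = 5.
Moment sums: Σx·z = -484, Σz = -77.
AᵀA·[a, b]ᵀ = Aᵀz becomes [[158, 24]; [24, 5]]·[a, b]ᵀ = [-484, -77]ᵀ.
det = 158·5 − 24² = 214.
a = ((-484)·5 − 24·(-77))/214 = -286/107; b = (158·(-77) − 24·(-484))/214 = -275/107.

b = -2.5701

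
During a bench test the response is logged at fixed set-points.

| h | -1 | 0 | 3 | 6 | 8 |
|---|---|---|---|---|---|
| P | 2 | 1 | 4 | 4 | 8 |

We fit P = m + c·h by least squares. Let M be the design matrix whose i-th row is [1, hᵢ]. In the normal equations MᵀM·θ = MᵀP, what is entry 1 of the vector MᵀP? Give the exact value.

19

Entry 1 ↔ basis 1, so (MᵀP)_{1} = Σᵢ Pᵢ = (1)·(2) + (1)·(1) + (1)·(4) + (1)·(4) + (1)·(8) = 19.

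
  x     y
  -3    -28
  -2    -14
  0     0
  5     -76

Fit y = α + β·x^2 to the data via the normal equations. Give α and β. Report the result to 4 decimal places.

Forming AᵀA = [[4, 38]; [38, 722]] and Aᵀy = [-118, -2208]ᵀ gives AᵀA·[α, β]ᵀ = Aᵀy.
Determinant 4·722 − 38² = 1444.
α = ((-118)·722 − 38·(-2208))/1444 = -17/19; β = (4·(-2208) − 38·(-118))/1444 = -1087/361.

α = -0.8947, β = -3.0111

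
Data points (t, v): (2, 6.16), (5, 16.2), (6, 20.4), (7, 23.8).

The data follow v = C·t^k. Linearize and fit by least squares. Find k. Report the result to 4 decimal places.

k = 1.0802

Linearized form: ln v = k·ln t + ln C. From the 4 transformed points,
Sums: Σln t = 6.0403, Σ(ln t)² = 10.0677, Σln v = 10.7883, Σln t·ln v = 17.3135.
Normal system: [[10.0677, 6.0403]; [6.0403, 4]]·[k, ln C]ᵀ = [17.3135, 10.7883]ᵀ.
Solving (det = 3.7862): k = 1.08025, ln C = 1.06583.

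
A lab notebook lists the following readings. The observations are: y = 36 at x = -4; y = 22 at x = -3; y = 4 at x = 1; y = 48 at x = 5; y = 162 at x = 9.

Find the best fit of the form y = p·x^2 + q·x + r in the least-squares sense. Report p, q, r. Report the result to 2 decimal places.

Compute the Gram sums: Σx^2·x^2 = 7524, Σx^2·x = 764, Σx^2 = 132, Σx·x = 132, Σx = 8, Σ1 = 5.
Moment sums: Σx^2·y = 15100, Σx·y = 1492, Σy = 272.
Normal equations: [[7524, 764, 132]; [764, 132, 8]; [132, 8, 5]]·[p, q, r]ᵀ = [15100, 1492, 272]ᵀ.
Solving the 3×3 system (Gaussian elimination) gives p = 28107/13741, q = -8524/13741, r = 2732/1963.

p = 2.05, q = -0.62, r = 1.39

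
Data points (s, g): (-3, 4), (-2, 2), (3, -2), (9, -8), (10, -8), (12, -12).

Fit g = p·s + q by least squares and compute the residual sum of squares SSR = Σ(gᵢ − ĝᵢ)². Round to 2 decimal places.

Entries of AᵀA: Σs·s = 347, Σs = 29, Σ1 = 6.
For Aᵀg: Σs·g = -318, Σg = -24.
Normal equations: [[347, 29]; [29, 6]]·[p, q]ᵀ = [-318, -24]ᵀ.
Δ = 347·6 − 29² = 1241.
p = ((-318)·6 − 29·(-24))/1241 = -1212/1241; q = (347·(-24) − 29·(-318))/1241 = 894/1241.
Residuals: 434/1241, -836/1241, 260/1241, 86/1241, 1298/1241, -1242/1241; SSR = 3376/1241.

SSR = 2.72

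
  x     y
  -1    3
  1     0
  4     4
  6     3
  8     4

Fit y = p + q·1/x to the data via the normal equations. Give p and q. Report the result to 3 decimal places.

Entries of AᵀA: Σ1 = 5, Σ1/x = 13/24, Σ1/x·1/x = 1213/576.
And Σy = 14, Σ1/x·y = -1.
AᵀA·[p, q]ᵀ = Aᵀy becomes [[5, 13/24]; [13/24, 1213/576]]·[p, q]ᵀ = [14, -1]ᵀ.
Eliminating q: (1213/576)·(row 1) − (13/24)·(row 2) gives (737/72)·p = (1213/576)·14 − (13/24)·(-1) = 8647/288, so p = 8647/2948.
Then q = ((-1) − (13/24)·(8647/2948))/(1213/576) = -906/737.

p = 2.933, q = -1.229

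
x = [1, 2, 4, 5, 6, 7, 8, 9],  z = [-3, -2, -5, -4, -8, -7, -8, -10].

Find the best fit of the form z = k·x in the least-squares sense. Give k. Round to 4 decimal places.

k = -1.0797

The normal equations are: 276·k = -298.
(Σx·x = 276, Σx·z = -298.)
k = (-298)/276 = -1.07971.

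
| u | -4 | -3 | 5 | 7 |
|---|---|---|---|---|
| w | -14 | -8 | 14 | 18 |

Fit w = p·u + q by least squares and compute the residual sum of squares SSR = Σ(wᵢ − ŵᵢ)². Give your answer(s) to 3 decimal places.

SSR = 6.404

The normal system MᵀM·[p, q]ᵀ = Mᵀw is [[99, 5]; [5, 4]]·[p, q]ᵀ = [276, 10]ᵀ.
Eliminating q: 4·(row 1) − 5·(row 2) gives 371·p = 4·276 − 5·10 = 1054, so p = 1054/371.
Then q = (10 − 5·(1054/371))/4 = -390/371.
Residuals: -84/53, 584/371, 314/371, -310/371; SSR = 2376/371.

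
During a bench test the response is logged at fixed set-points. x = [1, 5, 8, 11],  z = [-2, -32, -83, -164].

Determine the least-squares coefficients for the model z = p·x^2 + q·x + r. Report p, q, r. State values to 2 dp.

Setting ∂/∂p … = 0 gives: 19363·p + 1969·q + 211·r = -25958;  1969·p + 211·q + 25·r = -2630;  211·p + 25·q + 4·r = -281.
(Σx^2·x^2 = 19363, Σx^2·x = 1969, Σx^2 = 211, Σx·x = 211, Σx = 25, Σ1 = 4, Σx^2·z = -25958, Σx·z = -2630, Σz = -281.)
Solving the 3×3 system (Gaussian elimination) gives p = -1537/1034, q = 1753/1034, r = -1259/517.

p = -1.49, q = 1.70, r = -2.44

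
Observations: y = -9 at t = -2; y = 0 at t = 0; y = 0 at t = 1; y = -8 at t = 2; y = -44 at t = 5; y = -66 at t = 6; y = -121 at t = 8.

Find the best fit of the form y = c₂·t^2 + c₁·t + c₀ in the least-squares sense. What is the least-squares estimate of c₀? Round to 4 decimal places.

Normal-equation sums: Σt^2·t^2 = 6050, Σt^2·t = 854, Σt^2 = 134, Σt·t = 134, Σt = 20, Σ1 = 7.
For Xᵀy: Σt^2·y = -11288, Σt·y = -1582, Σy = -248.
So XᵀX·[c₂, c₁, c₀]ᵀ = Xᵀy: [[6050, 854, 134]; [854, 134, 20]; [134, 20, 7]]·[c₂, c₁, c₀]ᵀ = [-11288, -1582, -248]ᵀ.
Row-reducing yields c₂ = -159565/80256, c₁ = 66097/80256, c₀ = 3721/13376.

c₀ = 0.2782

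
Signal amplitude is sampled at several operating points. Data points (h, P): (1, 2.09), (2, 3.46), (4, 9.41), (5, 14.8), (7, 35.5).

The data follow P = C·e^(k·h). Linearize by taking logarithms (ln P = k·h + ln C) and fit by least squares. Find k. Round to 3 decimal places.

With ln Pᵢ as the transformed response and hᵢ as the regressor:
XᵀX = [[95.0000, 19.0000]; [19.0000, 5]], rhs = [50.6467, 10.4844]ᵀ  (here Σh = 19.0000, Σ(h)² = 95.0000, Σln P = 10.4844, Σh·ln P = 50.6467).
Δ = 95.0000·5 − (19.0000)² = 114.0000; k = (50.6467·5 − 19.0000·10.4844)/114.0000 = 0.47395, ln C = (95.0000·10.4844 − 19.0000·50.6467)/114.0000 = 0.29586.

k = 0.474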